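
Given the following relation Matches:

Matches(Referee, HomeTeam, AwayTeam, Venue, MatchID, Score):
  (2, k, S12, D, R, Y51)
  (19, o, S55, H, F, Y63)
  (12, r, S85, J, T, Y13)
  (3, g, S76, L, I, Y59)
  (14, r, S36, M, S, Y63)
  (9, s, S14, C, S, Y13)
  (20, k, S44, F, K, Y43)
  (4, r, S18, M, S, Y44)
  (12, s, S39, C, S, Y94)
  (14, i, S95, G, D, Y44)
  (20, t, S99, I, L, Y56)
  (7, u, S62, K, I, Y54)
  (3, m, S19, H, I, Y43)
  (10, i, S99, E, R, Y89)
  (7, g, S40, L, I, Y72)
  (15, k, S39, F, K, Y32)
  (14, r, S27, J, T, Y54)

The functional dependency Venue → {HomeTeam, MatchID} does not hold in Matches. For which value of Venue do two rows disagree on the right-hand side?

Venue=D: 1 row → {HomeTeam,MatchID} = (k, R) ✓
Venue=H: 2 rows → {HomeTeam,MatchID} takes values {(o, F), (m, I)} — violation
Venue=J: 2 rows → {HomeTeam,MatchID} = (r, T), (r, T) ✓
Venue=L: 2 rows → {HomeTeam,MatchID} = (g, I), (g, I) ✓
Venue=M: 2 rows → {HomeTeam,MatchID} = (r, S), (r, S) ✓
Venue=C: 2 rows → {HomeTeam,MatchID} = (s, S), (s, S) ✓
Venue=F: 2 rows → {HomeTeam,MatchID} = (k, K), (k, K) ✓
Venue=G: 1 row → {HomeTeam,MatchID} = (i, D) ✓
Venue=I: 1 row → {HomeTeam,MatchID} = (t, L) ✓
Venue=K: 1 row → {HomeTeam,MatchID} = (u, I) ✓
Venue=E: 1 row → {HomeTeam,MatchID} = (i, R) ✓
The only Venue value with inconsistent RHS is Venue=H.

H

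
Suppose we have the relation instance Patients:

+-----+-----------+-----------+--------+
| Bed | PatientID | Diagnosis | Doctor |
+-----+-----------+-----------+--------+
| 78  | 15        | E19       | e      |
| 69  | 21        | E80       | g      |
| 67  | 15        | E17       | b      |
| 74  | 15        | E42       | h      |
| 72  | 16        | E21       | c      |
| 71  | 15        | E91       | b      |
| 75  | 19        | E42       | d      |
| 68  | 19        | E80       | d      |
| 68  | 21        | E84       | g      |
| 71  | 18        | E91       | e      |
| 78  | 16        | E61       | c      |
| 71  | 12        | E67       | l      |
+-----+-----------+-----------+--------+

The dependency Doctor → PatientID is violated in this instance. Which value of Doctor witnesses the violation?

Doctor=e: 2 rows → PatientID takes values {15, 18} — violation
Doctor=g: 2 rows → PatientID = 21, 21 ✓
Doctor=b: 2 rows → PatientID = 15, 15 ✓
Doctor=h: 1 row → PatientID = 15 ✓
Doctor=c: 2 rows → PatientID = 16, 16 ✓
Doctor=d: 2 rows → PatientID = 19, 19 ✓
Doctor=l: 1 row → PatientID = 12 ✓
The only Doctor value with inconsistent PatientID is Doctor=e.

e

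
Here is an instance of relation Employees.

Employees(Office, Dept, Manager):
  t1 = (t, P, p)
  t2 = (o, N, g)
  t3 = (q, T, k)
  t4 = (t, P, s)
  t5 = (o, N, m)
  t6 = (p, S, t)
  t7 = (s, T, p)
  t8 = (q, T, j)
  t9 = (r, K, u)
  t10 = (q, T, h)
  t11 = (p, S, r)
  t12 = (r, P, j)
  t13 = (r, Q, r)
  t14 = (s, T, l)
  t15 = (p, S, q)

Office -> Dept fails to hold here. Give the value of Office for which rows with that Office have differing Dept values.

Office=t: rows 1, 4 → Dept = P, P ✓
Office=o: rows 2, 5 → Dept = N, N ✓
Office=q: rows 3, 8, 10 → Dept = T, T, T ✓
Office=p: rows 6, 11, 15 → Dept = S, S, S ✓
Office=s: rows 7, 14 → Dept = T, T ✓
Office=r: rows 9, 12, 13 → Dept takes values {K, P, Q} — violation
The only Office value with inconsistent Dept is Office=r.

r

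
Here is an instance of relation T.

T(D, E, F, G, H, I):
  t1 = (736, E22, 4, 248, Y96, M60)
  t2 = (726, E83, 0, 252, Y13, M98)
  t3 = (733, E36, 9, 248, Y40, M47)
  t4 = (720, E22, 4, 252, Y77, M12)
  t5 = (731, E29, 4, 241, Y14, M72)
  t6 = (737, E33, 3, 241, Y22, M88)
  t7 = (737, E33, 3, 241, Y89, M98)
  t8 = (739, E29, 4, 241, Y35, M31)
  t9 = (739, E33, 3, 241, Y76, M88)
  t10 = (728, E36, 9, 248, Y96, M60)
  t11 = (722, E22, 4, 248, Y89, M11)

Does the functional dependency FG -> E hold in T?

(F=4, G=248): rows 1, 11 → E = E22, E22 ✓
(F=0, G=252): row 2 → E = E83 ✓
(F=9, G=248): rows 3, 10 → E = E36, E36 ✓
(F=4, G=252): row 4 → E = E22 ✓
(F=4, G=241): rows 5, 8 → E = E29, E29 ✓
(F=3, G=241): rows 6, 7, 9 → E = E33, E33, E33 ✓
Every FG value is associated with a single E value, so FG -> E holds.

Yes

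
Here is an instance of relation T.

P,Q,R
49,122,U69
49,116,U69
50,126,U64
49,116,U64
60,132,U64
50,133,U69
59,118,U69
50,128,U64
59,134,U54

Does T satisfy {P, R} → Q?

No

(P=49, R=U69): 2 rows → Q takes values {122, 116} — violation
(P=50, R=U64): 2 rows → Q takes values {126, 128} — violation
(P=49, R=U64): 1 row → Q = 116 ✓
(P=60, R=U64): 1 row → Q = 132 ✓
(P=50, R=U69): 1 row → Q = 133 ✓
(P=59, R=U69): 1 row → Q = 118 ✓
(P=59, R=U54): 1 row → Q = 134 ✓
Two rows agree on {P, R} but differ on Q, so {P, R} → Q does not hold.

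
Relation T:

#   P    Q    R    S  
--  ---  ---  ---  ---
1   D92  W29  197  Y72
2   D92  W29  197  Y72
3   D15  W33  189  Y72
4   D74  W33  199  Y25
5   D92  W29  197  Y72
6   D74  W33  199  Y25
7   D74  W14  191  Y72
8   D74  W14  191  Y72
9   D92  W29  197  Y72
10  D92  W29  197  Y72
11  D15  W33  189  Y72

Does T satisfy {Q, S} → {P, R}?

(Q=W29, S=Y72): rows 1, 2, 5, 9, 10 → {P,R} = (D92, 197), (D92, 197), (D92, 197), (D92, 197), (D92, 197) ✓
(Q=W33, S=Y72): rows 3, 11 → {P,R} = (D15, 189), (D15, 189) ✓
(Q=W33, S=Y25): rows 4, 6 → {P,R} = (D74, 199), (D74, 199) ✓
(Q=W14, S=Y72): rows 7, 8 → {P,R} = (D74, 191), (D74, 191) ✓
Every {Q, S} value is associated with a single {P, R} value, so {Q, S} → {P, R} holds.

Yes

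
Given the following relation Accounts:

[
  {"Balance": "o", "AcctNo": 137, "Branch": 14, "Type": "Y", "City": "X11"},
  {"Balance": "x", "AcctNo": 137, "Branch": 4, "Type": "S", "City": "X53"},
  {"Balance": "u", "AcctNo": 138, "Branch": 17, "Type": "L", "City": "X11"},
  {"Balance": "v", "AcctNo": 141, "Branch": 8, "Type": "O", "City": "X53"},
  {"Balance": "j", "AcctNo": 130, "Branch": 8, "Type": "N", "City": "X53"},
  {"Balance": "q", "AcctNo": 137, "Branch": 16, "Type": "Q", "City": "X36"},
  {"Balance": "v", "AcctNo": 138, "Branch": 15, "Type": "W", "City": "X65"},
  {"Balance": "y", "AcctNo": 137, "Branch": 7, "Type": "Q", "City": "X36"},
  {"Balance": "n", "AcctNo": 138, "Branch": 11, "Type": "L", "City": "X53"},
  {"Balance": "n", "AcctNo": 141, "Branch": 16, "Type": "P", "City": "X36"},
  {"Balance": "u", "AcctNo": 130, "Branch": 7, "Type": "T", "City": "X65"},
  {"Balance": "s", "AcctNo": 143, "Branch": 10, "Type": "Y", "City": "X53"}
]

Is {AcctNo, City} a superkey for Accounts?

Two distinct rows share (AcctNo=137, City=X36), so {AcctNo, City} does not determine every attribute — not a superkey.

No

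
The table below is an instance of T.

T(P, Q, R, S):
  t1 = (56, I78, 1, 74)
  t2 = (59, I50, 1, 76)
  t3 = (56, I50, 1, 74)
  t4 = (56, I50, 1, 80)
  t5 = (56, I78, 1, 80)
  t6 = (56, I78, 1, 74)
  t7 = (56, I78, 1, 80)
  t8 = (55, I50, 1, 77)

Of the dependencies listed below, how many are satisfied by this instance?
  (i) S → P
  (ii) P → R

(i) S → P: every LHS value maps to a single RHS value — holds.
(ii) P → R: every LHS value maps to a single RHS value — holds.
2 of the 2 dependencies hold.

2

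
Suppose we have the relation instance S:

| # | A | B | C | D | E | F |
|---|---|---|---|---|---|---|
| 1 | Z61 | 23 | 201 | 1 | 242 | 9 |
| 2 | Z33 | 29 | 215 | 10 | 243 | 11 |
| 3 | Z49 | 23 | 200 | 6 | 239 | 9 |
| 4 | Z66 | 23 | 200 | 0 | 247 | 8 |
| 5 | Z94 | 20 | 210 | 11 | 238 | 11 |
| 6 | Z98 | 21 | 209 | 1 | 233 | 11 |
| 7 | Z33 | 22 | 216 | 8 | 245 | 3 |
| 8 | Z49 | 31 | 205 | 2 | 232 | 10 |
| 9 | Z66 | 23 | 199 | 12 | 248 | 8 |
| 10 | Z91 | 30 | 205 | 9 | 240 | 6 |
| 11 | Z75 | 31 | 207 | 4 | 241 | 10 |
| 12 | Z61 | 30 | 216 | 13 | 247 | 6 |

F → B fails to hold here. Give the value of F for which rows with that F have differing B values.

F=9: rows 1, 3 → B = 23, 23 ✓
F=11: rows 2, 5, 6 → B takes values {29, 20, 21} — violation
F=8: rows 4, 9 → B = 23, 23 ✓
F=3: row 7 → B = 22 ✓
F=10: rows 8, 11 → B = 31, 31 ✓
F=6: rows 10, 12 → B = 30, 30 ✓
The only F value with inconsistent B is F=11.

11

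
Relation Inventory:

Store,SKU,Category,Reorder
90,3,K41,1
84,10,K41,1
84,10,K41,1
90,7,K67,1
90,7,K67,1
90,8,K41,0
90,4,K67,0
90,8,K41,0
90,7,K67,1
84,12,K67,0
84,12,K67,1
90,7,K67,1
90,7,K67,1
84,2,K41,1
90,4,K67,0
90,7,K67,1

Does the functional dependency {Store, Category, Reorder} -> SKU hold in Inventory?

No

(Store=90, Category=K41, Reorder=1): 1 row → SKU = 3 ✓
(Store=84, Category=K41, Reorder=1): 3 rows → SKU takes values {10, 2} — violation
(Store=90, Category=K67, Reorder=1): 6 rows → SKU = 7, 7, 7, 7, 7, 7 ✓
(Store=90, Category=K41, Reorder=0): 2 rows → SKU = 8, 8 ✓
(Store=90, Category=K67, Reorder=0): 2 rows → SKU = 4, 4 ✓
(Store=84, Category=K67, Reorder=0): 1 row → SKU = 12 ✓
(Store=84, Category=K67, Reorder=1): 1 row → SKU = 12 ✓
Two rows agree on {Store, Category, Reorder} but differ on SKU, so {Store, Category, Reorder} -> SKU does not hold.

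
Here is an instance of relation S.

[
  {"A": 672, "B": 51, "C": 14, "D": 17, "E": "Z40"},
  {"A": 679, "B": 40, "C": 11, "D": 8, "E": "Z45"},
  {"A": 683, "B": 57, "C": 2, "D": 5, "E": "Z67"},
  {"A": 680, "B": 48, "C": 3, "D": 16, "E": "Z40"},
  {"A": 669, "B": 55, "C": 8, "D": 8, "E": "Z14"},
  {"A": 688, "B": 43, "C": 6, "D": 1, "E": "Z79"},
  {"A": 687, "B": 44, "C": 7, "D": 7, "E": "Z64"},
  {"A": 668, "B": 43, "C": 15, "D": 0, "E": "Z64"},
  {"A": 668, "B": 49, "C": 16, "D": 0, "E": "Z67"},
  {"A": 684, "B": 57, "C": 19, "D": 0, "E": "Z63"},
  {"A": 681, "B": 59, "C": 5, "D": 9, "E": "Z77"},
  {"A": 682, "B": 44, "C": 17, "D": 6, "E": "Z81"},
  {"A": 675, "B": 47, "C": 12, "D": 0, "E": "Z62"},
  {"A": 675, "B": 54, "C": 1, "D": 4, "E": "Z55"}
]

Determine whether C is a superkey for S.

Yes

All 14 rows have distinct C values, so C → (all attributes) holds and C is a superkey.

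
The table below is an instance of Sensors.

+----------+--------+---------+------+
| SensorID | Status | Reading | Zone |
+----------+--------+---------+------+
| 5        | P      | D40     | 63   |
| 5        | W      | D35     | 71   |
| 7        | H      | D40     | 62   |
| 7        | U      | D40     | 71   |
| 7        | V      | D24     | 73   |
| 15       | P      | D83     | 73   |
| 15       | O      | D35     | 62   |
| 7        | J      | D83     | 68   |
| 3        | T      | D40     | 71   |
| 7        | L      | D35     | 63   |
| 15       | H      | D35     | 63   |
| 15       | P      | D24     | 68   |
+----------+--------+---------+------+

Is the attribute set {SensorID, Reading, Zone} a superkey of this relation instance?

Yes

All 12 rows have distinct {SensorID, Reading, Zone} values, so {SensorID, Reading, Zone} → (all attributes) holds and {SensorID, Reading, Zone} is a superkey.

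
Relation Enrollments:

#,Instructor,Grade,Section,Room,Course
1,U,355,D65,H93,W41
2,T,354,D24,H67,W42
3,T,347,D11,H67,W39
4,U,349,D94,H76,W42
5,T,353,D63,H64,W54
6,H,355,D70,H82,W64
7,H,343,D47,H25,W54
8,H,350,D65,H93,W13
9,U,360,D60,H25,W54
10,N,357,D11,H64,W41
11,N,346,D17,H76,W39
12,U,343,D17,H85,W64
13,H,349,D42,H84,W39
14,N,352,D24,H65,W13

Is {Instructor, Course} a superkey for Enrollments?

Yes

All 14 rows have distinct {Instructor, Course} values, so {Instructor, Course} → (all attributes) holds and {Instructor, Course} is a superkey.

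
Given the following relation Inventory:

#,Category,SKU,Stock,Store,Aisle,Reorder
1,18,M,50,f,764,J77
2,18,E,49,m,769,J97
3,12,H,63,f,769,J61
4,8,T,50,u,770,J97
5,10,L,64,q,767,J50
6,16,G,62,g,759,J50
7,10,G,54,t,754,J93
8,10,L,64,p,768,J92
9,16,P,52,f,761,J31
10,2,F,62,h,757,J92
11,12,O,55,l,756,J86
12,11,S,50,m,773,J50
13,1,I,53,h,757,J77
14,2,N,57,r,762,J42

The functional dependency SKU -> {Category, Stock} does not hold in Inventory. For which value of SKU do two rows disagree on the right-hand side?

G

SKU=M: row 1 → {Category,Stock} = (18, 50) ✓
SKU=E: row 2 → {Category,Stock} = (18, 49) ✓
SKU=H: row 3 → {Category,Stock} = (12, 63) ✓
SKU=T: row 4 → {Category,Stock} = (8, 50) ✓
SKU=L: rows 5, 8 → {Category,Stock} = (10, 64), (10, 64) ✓
SKU=G: rows 6, 7 → {Category,Stock} takes values {(16, 62), (10, 54)} — violation
SKU=P: row 9 → {Category,Stock} = (16, 52) ✓
SKU=F: row 10 → {Category,Stock} = (2, 62) ✓
SKU=O: row 11 → {Category,Stock} = (12, 55) ✓
SKU=S: row 12 → {Category,Stock} = (11, 50) ✓
SKU=I: row 13 → {Category,Stock} = (1, 53) ✓
SKU=N: row 14 → {Category,Stock} = (2, 57) ✓
The only SKU value with inconsistent RHS is SKU=G.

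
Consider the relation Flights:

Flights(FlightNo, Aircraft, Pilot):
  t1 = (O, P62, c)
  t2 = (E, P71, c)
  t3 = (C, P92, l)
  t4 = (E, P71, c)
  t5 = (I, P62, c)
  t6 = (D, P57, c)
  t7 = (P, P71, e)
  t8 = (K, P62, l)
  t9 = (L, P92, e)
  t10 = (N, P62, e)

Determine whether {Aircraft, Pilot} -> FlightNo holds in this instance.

(Aircraft=P62, Pilot=c): rows 1, 5 → FlightNo takes values {O, I} — violation
(Aircraft=P71, Pilot=c): rows 2, 4 → FlightNo = E, E ✓
(Aircraft=P92, Pilot=l): row 3 → FlightNo = C ✓
(Aircraft=P57, Pilot=c): row 6 → FlightNo = D ✓
(Aircraft=P71, Pilot=e): row 7 → FlightNo = P ✓
(Aircraft=P62, Pilot=l): row 8 → FlightNo = K ✓
(Aircraft=P92, Pilot=e): row 9 → FlightNo = L ✓
(Aircraft=P62, Pilot=e): row 10 → FlightNo = N ✓
Two rows agree on {Aircraft, Pilot} but differ on FlightNo, so {Aircraft, Pilot} -> FlightNo does not hold.

No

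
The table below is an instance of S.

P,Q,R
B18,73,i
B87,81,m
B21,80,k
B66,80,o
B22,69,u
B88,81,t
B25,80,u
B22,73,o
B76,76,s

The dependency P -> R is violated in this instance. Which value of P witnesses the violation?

P=B18: 1 row → R = i ✓
P=B87: 1 row → R = m ✓
P=B21: 1 row → R = k ✓
P=B66: 1 row → R = o ✓
P=B22: 2 rows → R takes values {u, o} — violation
P=B88: 1 row → R = t ✓
P=B25: 1 row → R = u ✓
P=B76: 1 row → R = s ✓
The only P value with inconsistent R is P=B22.

B22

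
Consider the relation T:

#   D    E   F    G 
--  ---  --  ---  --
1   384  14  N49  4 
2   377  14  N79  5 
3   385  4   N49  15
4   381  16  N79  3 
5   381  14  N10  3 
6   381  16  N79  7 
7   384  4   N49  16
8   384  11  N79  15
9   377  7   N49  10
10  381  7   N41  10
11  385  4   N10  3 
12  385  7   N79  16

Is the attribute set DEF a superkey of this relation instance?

Rows 4 and 6 have the same DEF value (D=381, E=16, F=N79) but are distinct tuples, so DEF does not determine every attribute — not a superkey.

No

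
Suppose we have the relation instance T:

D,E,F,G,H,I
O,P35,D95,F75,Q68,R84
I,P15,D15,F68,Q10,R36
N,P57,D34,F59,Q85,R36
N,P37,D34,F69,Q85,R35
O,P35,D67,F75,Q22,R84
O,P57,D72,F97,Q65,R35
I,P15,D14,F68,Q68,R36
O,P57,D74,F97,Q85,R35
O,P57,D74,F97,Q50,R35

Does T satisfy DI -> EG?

(D=O, I=R84): 2 rows → {E,G} = (P35, F75), (P35, F75) ✓
(D=I, I=R36): 2 rows → {E,G} = (P15, F68), (P15, F68) ✓
(D=N, I=R36): 1 row → {E,G} = (P57, F59) ✓
(D=N, I=R35): 1 row → {E,G} = (P37, F69) ✓
(D=O, I=R35): 3 rows → {E,G} = (P57, F97), (P57, F97), (P57, F97) ✓
Every DI value is associated with a single EG value, so DI -> EG holds.

Yes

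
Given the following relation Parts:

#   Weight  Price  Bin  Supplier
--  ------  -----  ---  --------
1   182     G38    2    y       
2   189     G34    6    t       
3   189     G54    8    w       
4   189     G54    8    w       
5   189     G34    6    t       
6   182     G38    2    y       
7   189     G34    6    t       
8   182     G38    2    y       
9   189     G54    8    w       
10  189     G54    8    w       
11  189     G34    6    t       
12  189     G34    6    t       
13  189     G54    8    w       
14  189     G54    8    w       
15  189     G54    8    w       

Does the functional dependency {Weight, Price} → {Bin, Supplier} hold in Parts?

Yes

(Weight=182, Price=G38): rows 1, 6, 8 → {Bin,Supplier} = (2, y), (2, y), (2, y) ✓
(Weight=189, Price=G34): rows 2, 5, 7, 11, 12 → {Bin,Supplier} = (6, t), (6, t), (6, t), (6, t), (6, t) ✓
(Weight=189, Price=G54): rows 3, 4, 9, 10, 13, 14, 15 → {Bin,Supplier} = (8, w), (8, w), (8, w), (8, w), (8, w), (8, w), (8, w) ✓
Every {Weight, Price} value is associated with a single {Bin, Supplier} value, so {Weight, Price} → {Bin, Supplier} holds.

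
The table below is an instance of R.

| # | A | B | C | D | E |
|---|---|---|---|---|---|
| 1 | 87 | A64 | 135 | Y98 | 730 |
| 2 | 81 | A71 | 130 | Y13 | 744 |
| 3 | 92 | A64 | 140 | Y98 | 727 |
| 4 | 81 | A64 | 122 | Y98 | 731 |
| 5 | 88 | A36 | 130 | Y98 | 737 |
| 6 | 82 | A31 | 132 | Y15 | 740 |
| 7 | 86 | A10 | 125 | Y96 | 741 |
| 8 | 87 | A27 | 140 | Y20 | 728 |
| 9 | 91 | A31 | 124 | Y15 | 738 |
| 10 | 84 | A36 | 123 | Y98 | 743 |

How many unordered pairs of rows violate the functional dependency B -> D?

B=A64: all 3 rows agree on D — 0 pairs.
B=A36: all 2 rows agree on D — 0 pairs.
B=A31: all 2 rows agree on D — 0 pairs.

0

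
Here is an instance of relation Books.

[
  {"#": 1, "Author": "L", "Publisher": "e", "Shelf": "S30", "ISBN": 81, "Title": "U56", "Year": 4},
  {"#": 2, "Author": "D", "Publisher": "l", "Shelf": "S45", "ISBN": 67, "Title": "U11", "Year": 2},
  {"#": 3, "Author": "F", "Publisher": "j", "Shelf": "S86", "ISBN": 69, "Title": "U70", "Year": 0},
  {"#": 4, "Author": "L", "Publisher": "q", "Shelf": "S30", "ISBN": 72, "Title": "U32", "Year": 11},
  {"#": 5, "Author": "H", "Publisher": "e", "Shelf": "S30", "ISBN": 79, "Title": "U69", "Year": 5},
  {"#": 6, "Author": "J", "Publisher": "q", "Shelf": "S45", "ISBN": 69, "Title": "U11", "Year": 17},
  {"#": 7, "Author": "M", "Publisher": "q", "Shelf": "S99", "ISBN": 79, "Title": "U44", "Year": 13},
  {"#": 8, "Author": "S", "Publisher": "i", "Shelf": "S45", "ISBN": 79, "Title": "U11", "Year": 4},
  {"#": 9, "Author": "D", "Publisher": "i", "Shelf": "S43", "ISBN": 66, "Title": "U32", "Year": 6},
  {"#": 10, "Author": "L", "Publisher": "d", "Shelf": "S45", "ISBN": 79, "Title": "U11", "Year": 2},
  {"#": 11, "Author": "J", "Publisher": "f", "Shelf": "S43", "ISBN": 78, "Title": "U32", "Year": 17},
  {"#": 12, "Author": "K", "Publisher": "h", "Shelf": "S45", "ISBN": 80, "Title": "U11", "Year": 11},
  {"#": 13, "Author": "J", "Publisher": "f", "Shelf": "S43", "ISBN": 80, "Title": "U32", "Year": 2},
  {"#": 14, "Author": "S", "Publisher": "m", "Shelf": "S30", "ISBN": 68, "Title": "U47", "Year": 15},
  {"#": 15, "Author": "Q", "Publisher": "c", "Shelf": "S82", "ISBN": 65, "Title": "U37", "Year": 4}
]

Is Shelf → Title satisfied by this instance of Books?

No

Shelf=S30: rows 1, 4, 5, 14 → Title takes values {U56, U32, U69, U47} — violation
Shelf=S45: rows 2, 6, 8, 10, 12 → Title = U11, U11, U11, U11, U11 ✓
Shelf=S86: row 3 → Title = U70 ✓
Shelf=S99: row 7 → Title = U44 ✓
Shelf=S43: rows 9, 11, 13 → Title = U32, U32, U32 ✓
Shelf=S82: row 15 → Title = U37 ✓
Two rows agree on Shelf but differ on Title, so Shelf → Title does not hold.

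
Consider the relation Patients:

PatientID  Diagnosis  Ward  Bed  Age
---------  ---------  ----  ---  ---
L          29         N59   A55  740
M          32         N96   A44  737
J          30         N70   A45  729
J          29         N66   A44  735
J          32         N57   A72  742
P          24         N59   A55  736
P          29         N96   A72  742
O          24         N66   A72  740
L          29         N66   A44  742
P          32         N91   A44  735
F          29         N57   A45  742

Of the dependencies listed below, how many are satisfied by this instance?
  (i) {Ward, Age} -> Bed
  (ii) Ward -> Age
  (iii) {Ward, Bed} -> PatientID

0

(i) {Ward, Age} -> Bed: (Ward=N57, Age=742): 2 rows → Bed takes values {A72, A45} — violation — fails.
(ii) Ward -> Age: Ward=N59: 2 rows → Age takes values {740, 736} — violation; Ward=N96: 2 rows → Age takes values {737, 742} — violation; Ward=N66: 3 rows → Age takes values {735, 740, 742} — violation — fails.
(iii) {Ward, Bed} -> PatientID: (Ward=N59, Bed=A55): 2 rows → PatientID takes values {L, P} — violation; (Ward=N66, Bed=A44): 2 rows → PatientID takes values {J, L} — violation — fails.
None of the 3 dependencies hold.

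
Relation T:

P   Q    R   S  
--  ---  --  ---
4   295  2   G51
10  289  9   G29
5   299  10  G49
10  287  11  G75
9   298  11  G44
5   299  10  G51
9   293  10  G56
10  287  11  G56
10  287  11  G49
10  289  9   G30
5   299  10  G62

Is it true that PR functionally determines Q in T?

(P=4, R=2): 1 row → Q = 295 ✓
(P=10, R=9): 2 rows → Q = 289, 289 ✓
(P=5, R=10): 3 rows → Q = 299, 299, 299 ✓
(P=10, R=11): 3 rows → Q = 287, 287, 287 ✓
(P=9, R=11): 1 row → Q = 298 ✓
(P=9, R=10): 1 row → Q = 293 ✓
Every PR value is associated with a single Q value, so PR -> Q holds.

Yes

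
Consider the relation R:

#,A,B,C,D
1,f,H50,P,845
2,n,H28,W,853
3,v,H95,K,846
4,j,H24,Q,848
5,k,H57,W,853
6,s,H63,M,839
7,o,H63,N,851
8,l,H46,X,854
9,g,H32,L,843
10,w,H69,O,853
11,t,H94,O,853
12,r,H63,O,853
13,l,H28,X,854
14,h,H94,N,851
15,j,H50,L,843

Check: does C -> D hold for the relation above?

Yes

C=P: row 1 → D = 845 ✓
C=W: rows 2, 5 → D = 853, 853 ✓
C=K: row 3 → D = 846 ✓
C=Q: row 4 → D = 848 ✓
C=M: row 6 → D = 839 ✓
C=N: rows 7, 14 → D = 851, 851 ✓
C=X: rows 8, 13 → D = 854, 854 ✓
C=L: rows 9, 15 → D = 843, 843 ✓
C=O: rows 10, 11, 12 → D = 853, 853, 853 ✓
Every C value is associated with a single D value, so C -> D holds.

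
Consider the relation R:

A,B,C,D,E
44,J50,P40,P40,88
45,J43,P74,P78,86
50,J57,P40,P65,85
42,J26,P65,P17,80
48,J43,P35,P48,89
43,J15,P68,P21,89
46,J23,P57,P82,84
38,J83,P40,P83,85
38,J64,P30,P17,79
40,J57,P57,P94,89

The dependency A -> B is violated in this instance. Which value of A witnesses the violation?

38

A=44: 1 row → B = J50 ✓
A=45: 1 row → B = J43 ✓
A=50: 1 row → B = J57 ✓
A=42: 1 row → B = J26 ✓
A=48: 1 row → B = J43 ✓
A=43: 1 row → B = J15 ✓
A=46: 1 row → B = J23 ✓
A=38: 2 rows → B takes values {J83, J64} — violation
A=40: 1 row → B = J57 ✓
The only A value with inconsistent B is A=38.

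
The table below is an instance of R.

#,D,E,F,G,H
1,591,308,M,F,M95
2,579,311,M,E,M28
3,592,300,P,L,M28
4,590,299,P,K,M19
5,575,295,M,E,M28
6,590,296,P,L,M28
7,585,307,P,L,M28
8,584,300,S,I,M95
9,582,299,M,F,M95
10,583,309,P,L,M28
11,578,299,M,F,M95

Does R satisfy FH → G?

Yes

(F=M, H=M95): rows 1, 9, 11 → G = F, F, F ✓
(F=M, H=M28): rows 2, 5 → G = E, E ✓
(F=P, H=M28): rows 3, 6, 7, 10 → G = L, L, L, L ✓
(F=P, H=M19): row 4 → G = K ✓
(F=S, H=M95): row 8 → G = I ✓
Every FH value is associated with a single G value, so FH → G holds.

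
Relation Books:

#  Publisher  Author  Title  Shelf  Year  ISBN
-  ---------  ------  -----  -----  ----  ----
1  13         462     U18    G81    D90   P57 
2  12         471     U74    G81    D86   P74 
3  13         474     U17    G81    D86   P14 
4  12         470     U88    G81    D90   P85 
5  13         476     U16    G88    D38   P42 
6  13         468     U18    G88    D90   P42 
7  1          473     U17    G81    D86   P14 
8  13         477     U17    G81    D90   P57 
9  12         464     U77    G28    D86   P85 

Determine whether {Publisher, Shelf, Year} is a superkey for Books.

No

Rows 1 and 8 have the same {Publisher, Shelf, Year} value (Publisher=13, Shelf=G81, Year=D90) but are distinct tuples, so {Publisher, Shelf, Year} does not determine every attribute — not a superkey.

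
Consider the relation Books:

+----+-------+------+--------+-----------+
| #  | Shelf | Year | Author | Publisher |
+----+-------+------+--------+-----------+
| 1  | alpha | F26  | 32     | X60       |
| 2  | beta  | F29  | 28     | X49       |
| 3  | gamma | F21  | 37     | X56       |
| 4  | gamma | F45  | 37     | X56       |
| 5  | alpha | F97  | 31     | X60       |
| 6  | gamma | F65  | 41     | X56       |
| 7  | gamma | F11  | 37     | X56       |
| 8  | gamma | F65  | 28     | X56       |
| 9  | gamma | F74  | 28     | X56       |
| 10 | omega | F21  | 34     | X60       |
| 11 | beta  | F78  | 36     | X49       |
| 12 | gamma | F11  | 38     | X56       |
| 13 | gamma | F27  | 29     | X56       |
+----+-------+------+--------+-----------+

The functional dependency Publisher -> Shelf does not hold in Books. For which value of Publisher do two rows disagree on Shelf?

X60

Publisher=X60: rows 1, 5, 10 → Shelf takes values {alpha, omega} — violation
Publisher=X49: rows 2, 11 → Shelf = beta, beta ✓
Publisher=X56: rows 3, 4, 6, 7, 8, 9, 12, 13 → Shelf = gamma, gamma, gamma, gamma, gamma, gamma, gamma, gamma ✓
The only Publisher value with inconsistent Shelf is Publisher=X60.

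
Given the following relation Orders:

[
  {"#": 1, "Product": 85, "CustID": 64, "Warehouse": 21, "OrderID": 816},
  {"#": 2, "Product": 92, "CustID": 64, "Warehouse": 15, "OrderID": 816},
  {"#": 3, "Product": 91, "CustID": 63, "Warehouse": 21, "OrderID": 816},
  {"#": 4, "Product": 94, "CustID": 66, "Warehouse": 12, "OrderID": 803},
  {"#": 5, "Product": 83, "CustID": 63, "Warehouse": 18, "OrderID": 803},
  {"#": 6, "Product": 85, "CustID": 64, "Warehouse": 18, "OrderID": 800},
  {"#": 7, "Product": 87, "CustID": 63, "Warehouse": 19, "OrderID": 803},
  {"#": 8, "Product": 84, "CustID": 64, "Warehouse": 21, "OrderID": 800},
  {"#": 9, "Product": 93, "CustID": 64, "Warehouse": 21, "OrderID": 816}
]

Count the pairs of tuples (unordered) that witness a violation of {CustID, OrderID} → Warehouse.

4

(CustID=64, OrderID=816): violating pairs (1,2), (2,9) — 2 pairs.
(CustID=63, OrderID=803): violating pairs (5,7) — 1 pair.
(CustID=64, OrderID=800): violating pairs (6,8) — 1 pair.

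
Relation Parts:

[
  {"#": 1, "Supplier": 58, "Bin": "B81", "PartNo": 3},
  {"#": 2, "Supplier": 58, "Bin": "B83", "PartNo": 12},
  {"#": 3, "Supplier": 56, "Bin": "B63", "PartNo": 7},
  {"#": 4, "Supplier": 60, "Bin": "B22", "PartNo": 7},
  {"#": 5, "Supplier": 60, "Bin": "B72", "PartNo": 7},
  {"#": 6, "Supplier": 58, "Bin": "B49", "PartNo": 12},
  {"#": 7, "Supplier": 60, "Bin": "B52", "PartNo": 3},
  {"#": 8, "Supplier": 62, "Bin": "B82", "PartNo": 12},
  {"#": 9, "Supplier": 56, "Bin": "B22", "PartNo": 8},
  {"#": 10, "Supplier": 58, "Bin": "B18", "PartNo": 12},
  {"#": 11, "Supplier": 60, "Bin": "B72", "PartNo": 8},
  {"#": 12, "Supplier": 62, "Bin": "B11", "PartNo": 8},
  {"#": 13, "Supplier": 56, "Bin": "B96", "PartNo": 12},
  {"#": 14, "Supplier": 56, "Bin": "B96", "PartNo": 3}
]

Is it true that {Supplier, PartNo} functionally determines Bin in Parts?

(Supplier=58, PartNo=3): row 1 → Bin = B81 ✓
(Supplier=58, PartNo=12): rows 2, 6, 10 → Bin takes values {B83, B49, B18} — violation
(Supplier=56, PartNo=7): row 3 → Bin = B63 ✓
(Supplier=60, PartNo=7): rows 4, 5 → Bin takes values {B22, B72} — violation
(Supplier=60, PartNo=3): row 7 → Bin = B52 ✓
(Supplier=62, PartNo=12): row 8 → Bin = B82 ✓
(Supplier=56, PartNo=8): row 9 → Bin = B22 ✓
(Supplier=60, PartNo=8): row 11 → Bin = B72 ✓
(Supplier=62, PartNo=8): row 12 → Bin = B11 ✓
(Supplier=56, PartNo=12): row 13 → Bin = B96 ✓
(Supplier=56, PartNo=3): row 14 → Bin = B96 ✓
Two rows agree on {Supplier, PartNo} but differ on Bin, so {Supplier, PartNo} -> Bin does not hold.

No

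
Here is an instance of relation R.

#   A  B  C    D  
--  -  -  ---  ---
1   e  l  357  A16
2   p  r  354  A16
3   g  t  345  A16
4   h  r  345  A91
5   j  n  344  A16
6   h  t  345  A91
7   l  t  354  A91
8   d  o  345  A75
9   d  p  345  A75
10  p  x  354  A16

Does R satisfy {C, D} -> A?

Yes

(C=357, D=A16): row 1 → A = e ✓
(C=354, D=A16): rows 2, 10 → A = p, p ✓
(C=345, D=A16): row 3 → A = g ✓
(C=345, D=A91): rows 4, 6 → A = h, h ✓
(C=344, D=A16): row 5 → A = j ✓
(C=354, D=A91): row 7 → A = l ✓
(C=345, D=A75): rows 8, 9 → A = d, d ✓
Every {C, D} value is associated with a single A value, so {C, D} -> A holds.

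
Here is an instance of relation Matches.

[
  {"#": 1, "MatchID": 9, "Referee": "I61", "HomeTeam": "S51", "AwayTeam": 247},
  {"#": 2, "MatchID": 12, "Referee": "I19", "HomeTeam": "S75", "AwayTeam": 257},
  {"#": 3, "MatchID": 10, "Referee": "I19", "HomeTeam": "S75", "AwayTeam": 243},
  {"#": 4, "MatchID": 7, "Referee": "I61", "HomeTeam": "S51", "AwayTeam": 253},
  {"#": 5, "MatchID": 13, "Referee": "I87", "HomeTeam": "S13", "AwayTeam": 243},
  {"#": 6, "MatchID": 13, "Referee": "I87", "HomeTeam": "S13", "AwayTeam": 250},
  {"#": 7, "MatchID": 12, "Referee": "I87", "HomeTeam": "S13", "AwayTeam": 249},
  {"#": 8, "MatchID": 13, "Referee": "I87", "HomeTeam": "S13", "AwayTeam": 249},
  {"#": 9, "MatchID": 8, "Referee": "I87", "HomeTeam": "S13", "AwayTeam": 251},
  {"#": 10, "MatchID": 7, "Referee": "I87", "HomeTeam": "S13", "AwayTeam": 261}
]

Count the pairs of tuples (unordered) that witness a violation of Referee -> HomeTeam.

0

Referee=I61: all 2 rows agree on HomeTeam — 0 pairs.
Referee=I19: all 2 rows agree on HomeTeam — 0 pairs.
Referee=I87: all 6 rows agree on HomeTeam — 0 pairs.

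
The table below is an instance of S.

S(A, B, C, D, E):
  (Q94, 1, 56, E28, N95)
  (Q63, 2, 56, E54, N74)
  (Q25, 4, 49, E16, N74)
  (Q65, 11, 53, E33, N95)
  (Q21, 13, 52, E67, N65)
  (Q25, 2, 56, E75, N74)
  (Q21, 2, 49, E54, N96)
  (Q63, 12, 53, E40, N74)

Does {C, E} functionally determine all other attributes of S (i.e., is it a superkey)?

Two distinct rows share (C=56, E=N74), so {C, E} does not determine every attribute — not a superkey.

No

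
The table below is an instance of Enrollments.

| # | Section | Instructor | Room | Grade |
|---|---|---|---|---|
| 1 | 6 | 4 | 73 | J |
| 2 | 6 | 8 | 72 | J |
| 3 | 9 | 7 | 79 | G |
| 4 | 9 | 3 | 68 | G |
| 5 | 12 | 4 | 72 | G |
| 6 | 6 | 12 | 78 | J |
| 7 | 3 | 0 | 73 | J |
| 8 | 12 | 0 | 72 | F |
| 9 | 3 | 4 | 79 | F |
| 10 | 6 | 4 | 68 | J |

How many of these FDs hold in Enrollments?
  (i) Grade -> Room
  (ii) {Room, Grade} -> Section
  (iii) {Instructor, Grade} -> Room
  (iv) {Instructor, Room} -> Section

1

(i) Grade -> Room: Grade=J: rows 1, 2, 6, 7, 10 → Room takes values {73, 72, 78, 68} — violation; Grade=G: rows 3, 4, 5 → Room takes values {79, 68, 72} — violation; Grade=F: rows 8, 9 → Room takes values {72, 79} — violation — fails.
(ii) {Room, Grade} -> Section: (Room=73, Grade=J): rows 1, 7 → Section takes values {6, 3} — violation — fails.
(iii) {Instructor, Grade} -> Room: (Instructor=4, Grade=J): rows 1, 10 → Room takes values {73, 68} — violation — fails.
(iv) {Instructor, Room} -> Section: every LHS value maps to a single RHS value — holds.
1 of the 4 dependencies holds.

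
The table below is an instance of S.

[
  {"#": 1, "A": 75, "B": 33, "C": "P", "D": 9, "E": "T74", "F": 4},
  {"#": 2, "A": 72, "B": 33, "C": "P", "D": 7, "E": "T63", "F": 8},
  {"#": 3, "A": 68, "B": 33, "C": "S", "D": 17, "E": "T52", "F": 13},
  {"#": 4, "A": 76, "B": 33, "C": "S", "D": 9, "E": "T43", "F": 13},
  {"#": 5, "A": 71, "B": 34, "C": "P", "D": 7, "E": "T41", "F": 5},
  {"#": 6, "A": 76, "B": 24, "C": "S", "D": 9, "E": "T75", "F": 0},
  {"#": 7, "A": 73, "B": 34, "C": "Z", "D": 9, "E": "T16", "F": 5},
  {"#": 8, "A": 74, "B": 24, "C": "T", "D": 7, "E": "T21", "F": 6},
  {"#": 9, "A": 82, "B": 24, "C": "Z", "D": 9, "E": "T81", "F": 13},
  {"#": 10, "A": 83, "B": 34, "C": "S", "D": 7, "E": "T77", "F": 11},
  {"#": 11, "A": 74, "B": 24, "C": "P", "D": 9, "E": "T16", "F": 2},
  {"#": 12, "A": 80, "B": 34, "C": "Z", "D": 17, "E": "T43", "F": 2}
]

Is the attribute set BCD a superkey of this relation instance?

Yes

All 12 rows have distinct BCD values, so BCD → (all attributes) holds and BCD is a superkey.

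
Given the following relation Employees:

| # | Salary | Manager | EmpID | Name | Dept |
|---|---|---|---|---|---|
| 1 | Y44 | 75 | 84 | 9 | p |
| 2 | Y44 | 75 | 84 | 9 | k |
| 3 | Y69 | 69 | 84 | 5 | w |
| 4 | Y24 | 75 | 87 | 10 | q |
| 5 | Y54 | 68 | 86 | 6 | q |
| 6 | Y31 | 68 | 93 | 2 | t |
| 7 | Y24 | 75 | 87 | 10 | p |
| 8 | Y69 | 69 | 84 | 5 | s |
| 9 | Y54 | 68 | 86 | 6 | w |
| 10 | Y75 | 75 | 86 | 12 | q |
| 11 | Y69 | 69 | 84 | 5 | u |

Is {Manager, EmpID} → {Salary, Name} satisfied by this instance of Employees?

Yes

(Manager=75, EmpID=84): rows 1, 2 → {Salary,Name} = (Y44, 9), (Y44, 9) ✓
(Manager=69, EmpID=84): rows 3, 8, 11 → {Salary,Name} = (Y69, 5), (Y69, 5), (Y69, 5) ✓
(Manager=75, EmpID=87): rows 4, 7 → {Salary,Name} = (Y24, 10), (Y24, 10) ✓
(Manager=68, EmpID=86): rows 5, 9 → {Salary,Name} = (Y54, 6), (Y54, 6) ✓
(Manager=68, EmpID=93): row 6 → {Salary,Name} = (Y31, 2) ✓
(Manager=75, EmpID=86): row 10 → {Salary,Name} = (Y75, 12) ✓
Every {Manager, EmpID} value is associated with a single {Salary, Name} value, so {Manager, EmpID} → {Salary, Name} holds.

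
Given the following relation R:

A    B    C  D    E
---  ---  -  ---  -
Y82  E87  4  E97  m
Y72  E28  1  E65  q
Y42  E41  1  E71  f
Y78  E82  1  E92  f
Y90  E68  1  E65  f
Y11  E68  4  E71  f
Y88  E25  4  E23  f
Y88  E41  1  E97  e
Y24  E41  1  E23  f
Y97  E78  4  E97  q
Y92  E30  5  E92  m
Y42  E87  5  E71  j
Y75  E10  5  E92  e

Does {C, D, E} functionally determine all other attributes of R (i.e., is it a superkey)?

Yes

All 13 rows have distinct {C, D, E} values, so {C, D, E} → (all attributes) holds and {C, D, E} is a superkey.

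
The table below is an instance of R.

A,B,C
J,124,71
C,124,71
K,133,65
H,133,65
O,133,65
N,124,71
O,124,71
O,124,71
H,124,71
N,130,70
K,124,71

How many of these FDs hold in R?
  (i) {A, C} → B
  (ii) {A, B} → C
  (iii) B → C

3

(i) {A, C} → B: every LHS value maps to a single RHS value — holds.
(ii) {A, B} → C: every LHS value maps to a single RHS value — holds.
(iii) B → C: every LHS value maps to a single RHS value — holds.
3 of the 3 dependencies hold.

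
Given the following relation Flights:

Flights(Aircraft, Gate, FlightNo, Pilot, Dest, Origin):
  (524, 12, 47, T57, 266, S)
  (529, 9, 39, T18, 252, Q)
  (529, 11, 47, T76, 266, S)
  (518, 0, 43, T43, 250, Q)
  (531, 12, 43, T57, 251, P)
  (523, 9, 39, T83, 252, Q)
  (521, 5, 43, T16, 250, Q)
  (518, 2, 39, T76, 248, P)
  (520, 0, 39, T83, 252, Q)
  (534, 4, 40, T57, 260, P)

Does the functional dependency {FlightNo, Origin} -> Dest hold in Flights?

Yes

(FlightNo=47, Origin=S): 2 rows → Dest = 266, 266 ✓
(FlightNo=39, Origin=Q): 3 rows → Dest = 252, 252, 252 ✓
(FlightNo=43, Origin=Q): 2 rows → Dest = 250, 250 ✓
(FlightNo=43, Origin=P): 1 row → Dest = 251 ✓
(FlightNo=39, Origin=P): 1 row → Dest = 248 ✓
(FlightNo=40, Origin=P): 1 row → Dest = 260 ✓
Every {FlightNo, Origin} value is associated with a single Dest value, so {FlightNo, Origin} -> Dest holds.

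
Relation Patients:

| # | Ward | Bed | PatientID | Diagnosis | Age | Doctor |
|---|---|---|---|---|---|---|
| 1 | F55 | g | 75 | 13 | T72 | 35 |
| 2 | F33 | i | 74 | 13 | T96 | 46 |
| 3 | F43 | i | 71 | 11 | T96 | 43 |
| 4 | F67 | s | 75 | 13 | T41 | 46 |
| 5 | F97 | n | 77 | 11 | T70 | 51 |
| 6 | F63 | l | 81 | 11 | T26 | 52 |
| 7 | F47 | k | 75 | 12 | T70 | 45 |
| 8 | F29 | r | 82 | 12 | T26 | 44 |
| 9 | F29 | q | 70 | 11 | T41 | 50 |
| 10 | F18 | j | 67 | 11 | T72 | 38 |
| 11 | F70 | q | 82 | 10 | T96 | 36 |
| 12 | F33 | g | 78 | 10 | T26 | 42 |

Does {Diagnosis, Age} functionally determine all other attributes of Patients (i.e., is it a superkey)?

All 12 rows have distinct {Diagnosis, Age} values, so {Diagnosis, Age} → (all attributes) holds and {Diagnosis, Age} is a superkey.

Yes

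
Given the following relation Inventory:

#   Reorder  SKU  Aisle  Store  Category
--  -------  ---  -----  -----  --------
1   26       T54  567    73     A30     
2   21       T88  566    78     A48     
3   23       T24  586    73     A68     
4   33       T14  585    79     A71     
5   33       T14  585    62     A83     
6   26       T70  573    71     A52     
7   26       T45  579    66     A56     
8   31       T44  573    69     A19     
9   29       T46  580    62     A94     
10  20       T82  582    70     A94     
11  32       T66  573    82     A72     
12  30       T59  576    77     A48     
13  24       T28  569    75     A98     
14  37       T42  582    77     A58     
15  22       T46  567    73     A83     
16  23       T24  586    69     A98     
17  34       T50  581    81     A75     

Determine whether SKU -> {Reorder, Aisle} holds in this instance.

No

SKU=T54: row 1 → {Reorder,Aisle} = (26, 567) ✓
SKU=T88: row 2 → {Reorder,Aisle} = (21, 566) ✓
SKU=T24: rows 3, 16 → {Reorder,Aisle} = (23, 586), (23, 586) ✓
SKU=T14: rows 4, 5 → {Reorder,Aisle} = (33, 585), (33, 585) ✓
SKU=T70: row 6 → {Reorder,Aisle} = (26, 573) ✓
SKU=T45: row 7 → {Reorder,Aisle} = (26, 579) ✓
SKU=T44: row 8 → {Reorder,Aisle} = (31, 573) ✓
SKU=T46: rows 9, 15 → {Reorder,Aisle} takes values {(29, 580), (22, 567)} — violation
SKU=T82: row 10 → {Reorder,Aisle} = (20, 582) ✓
SKU=T66: row 11 → {Reorder,Aisle} = (32, 573) ✓
SKU=T59: row 12 → {Reorder,Aisle} = (30, 576) ✓
SKU=T28: row 13 → {Reorder,Aisle} = (24, 569) ✓
SKU=T42: row 14 → {Reorder,Aisle} = (37, 582) ✓
SKU=T50: row 17 → {Reorder,Aisle} = (34, 581) ✓
Two rows agree on SKU but differ on {Reorder, Aisle}, so SKU -> {Reorder, Aisle} does not hold.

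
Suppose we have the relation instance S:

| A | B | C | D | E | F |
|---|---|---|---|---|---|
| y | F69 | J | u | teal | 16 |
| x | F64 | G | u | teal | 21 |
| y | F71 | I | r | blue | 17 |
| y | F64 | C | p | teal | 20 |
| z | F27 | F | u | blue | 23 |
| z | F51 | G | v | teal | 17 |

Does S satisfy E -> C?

No

E=teal: 4 rows → C takes values {J, G, C} — violation
E=blue: 2 rows → C takes values {I, F} — violation
Two rows agree on E but differ on C, so E -> C does not hold.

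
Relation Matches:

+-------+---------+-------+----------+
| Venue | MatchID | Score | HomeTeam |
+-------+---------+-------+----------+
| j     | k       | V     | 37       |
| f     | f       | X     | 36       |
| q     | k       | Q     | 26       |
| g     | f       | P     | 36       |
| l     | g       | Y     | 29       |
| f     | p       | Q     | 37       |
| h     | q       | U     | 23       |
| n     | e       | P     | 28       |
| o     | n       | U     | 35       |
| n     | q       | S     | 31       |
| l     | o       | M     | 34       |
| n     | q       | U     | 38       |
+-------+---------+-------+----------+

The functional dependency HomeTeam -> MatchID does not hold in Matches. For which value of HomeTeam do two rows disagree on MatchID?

37

HomeTeam=37: 2 rows → MatchID takes values {k, p} — violation
HomeTeam=36: 2 rows → MatchID = f, f ✓
HomeTeam=26: 1 row → MatchID = k ✓
HomeTeam=29: 1 row → MatchID = g ✓
HomeTeam=23: 1 row → MatchID = q ✓
HomeTeam=28: 1 row → MatchID = e ✓
HomeTeam=35: 1 row → MatchID = n ✓
HomeTeam=31: 1 row → MatchID = q ✓
HomeTeam=34: 1 row → MatchID = o ✓
HomeTeam=38: 1 row → MatchID = q ✓
The only HomeTeam value with inconsistent MatchID is HomeTeam=37.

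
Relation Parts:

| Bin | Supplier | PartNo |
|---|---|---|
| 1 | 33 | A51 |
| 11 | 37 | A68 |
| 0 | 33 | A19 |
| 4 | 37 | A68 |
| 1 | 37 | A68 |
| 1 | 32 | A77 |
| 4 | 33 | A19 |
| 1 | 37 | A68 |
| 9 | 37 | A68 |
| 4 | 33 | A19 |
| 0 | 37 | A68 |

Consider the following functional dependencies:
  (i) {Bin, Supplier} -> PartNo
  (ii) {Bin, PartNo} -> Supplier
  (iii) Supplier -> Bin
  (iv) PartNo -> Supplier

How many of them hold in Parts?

(i) {Bin, Supplier} -> PartNo: every LHS value maps to a single RHS value — holds.
(ii) {Bin, PartNo} -> Supplier: every LHS value maps to a single RHS value — holds.
(iii) Supplier -> Bin: Supplier=33: 4 rows → Bin takes values {1, 0, 4} — violation; Supplier=37: 6 rows → Bin takes values {11, 4, 1, 9, 0} — violation — fails.
(iv) PartNo -> Supplier: every LHS value maps to a single RHS value — holds.
3 of the 4 dependencies hold.

3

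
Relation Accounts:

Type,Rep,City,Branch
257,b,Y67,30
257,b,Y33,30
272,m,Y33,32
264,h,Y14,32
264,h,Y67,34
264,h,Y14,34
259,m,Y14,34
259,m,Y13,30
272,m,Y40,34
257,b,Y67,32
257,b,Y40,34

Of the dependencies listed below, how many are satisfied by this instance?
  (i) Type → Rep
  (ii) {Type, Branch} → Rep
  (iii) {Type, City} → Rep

(i) Type → Rep: every LHS value maps to a single RHS value — holds.
(ii) {Type, Branch} → Rep: every LHS value maps to a single RHS value — holds.
(iii) {Type, City} → Rep: every LHS value maps to a single RHS value — holds.
3 of the 3 dependencies hold.

3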